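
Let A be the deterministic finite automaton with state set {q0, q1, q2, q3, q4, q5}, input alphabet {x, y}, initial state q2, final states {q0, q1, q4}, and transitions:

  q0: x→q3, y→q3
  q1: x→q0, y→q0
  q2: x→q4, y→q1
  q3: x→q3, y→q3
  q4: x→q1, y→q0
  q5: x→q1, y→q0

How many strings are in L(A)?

The useful subgraph on states {q0, q1, q2, q4} is acyclic, so L(A) is finite; the longest accepting path visits 4 useful states, giving maximum string length 3.
Counting accepting paths from q2 by length: 2 of length 1, 4 of length 2, 2 of length 3. Total 8.

8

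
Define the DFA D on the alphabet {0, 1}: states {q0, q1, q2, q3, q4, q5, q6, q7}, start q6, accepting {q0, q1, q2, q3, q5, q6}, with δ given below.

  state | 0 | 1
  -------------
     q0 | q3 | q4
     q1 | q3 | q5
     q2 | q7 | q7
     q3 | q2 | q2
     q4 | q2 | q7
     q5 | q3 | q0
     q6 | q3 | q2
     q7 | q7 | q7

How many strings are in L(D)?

5

The useful subgraph on states {q2, q3, q6} is acyclic, so L(D) is finite; the longest accepting path visits 3 useful states, giving maximum string length 2.
Counting accepting paths from q6 by length: 1 of length 0, 2 of length 1, 2 of length 2. Total 5.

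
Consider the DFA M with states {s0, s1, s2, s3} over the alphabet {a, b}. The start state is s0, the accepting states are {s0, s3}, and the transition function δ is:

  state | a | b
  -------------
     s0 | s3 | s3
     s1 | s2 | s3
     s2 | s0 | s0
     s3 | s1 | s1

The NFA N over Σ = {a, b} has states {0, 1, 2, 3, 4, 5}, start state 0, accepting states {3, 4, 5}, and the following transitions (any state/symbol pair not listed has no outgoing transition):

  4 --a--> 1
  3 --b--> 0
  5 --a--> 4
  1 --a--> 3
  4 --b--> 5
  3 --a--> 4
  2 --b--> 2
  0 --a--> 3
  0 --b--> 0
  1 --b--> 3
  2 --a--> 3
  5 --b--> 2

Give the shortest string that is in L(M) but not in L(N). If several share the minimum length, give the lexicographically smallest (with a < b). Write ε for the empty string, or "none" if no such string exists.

The empty string ε is accepted by M but not by N.
Since ε is the unique shortest string, it is the required witness.

ε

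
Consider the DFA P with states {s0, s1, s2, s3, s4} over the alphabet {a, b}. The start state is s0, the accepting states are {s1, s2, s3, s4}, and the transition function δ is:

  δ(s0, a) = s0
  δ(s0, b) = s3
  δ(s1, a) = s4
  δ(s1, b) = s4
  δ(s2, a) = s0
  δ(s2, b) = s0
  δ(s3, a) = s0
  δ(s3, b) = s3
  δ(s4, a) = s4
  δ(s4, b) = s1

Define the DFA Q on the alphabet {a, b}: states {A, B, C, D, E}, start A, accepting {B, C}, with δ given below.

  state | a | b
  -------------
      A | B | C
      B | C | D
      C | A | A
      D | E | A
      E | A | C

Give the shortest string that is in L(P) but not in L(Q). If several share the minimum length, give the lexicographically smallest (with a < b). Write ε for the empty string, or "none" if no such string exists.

The string ab is accepted by P but not by Q.
No shorter string lies in the difference, and ab is the lexicographically first length-2 string in L(P) \ L(Q).

ab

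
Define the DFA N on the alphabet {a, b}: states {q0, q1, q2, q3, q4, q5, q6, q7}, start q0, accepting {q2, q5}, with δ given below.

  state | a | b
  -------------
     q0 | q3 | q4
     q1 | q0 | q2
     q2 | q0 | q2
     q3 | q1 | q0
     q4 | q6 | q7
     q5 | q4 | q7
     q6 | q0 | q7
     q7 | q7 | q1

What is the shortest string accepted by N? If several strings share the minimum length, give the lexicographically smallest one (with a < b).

aab

A breadth-first search from q0 reaches an accepting state first via the path q0 → q3 → q1 → q2 on input aab.
No string of length < 3 is accepted (BFS exhausts all shorter strings without reaching an accepting state), and aab is the lexicographically least accepting string of length 3.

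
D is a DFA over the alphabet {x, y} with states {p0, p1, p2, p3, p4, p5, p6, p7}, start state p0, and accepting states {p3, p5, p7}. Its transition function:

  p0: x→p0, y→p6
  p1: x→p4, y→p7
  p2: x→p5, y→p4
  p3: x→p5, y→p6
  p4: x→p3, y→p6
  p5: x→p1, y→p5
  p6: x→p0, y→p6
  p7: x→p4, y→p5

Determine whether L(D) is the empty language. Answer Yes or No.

Yes

The states reachable from the start state are {p0, p6}.
None of the accepting states {p3, p5, p7} is reachable, so no string is accepted and L(D) = ∅.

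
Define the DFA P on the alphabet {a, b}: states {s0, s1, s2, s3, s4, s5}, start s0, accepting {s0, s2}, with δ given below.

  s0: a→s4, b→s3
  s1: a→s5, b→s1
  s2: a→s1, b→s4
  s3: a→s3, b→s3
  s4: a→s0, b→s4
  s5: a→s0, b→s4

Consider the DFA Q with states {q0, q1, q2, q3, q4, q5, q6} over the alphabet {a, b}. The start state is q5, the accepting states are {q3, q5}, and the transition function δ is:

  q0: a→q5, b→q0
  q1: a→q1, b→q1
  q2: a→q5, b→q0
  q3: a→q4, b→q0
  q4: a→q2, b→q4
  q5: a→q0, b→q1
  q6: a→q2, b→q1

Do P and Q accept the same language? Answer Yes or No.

Yes

Exploring the product automaton P × Q from the start pair (s0, q5), following both machines on each input symbol, reaches 3 state pairs: (s0, q5), (s4, q0), (s3, q1).
P accepts in {s0, s2} and Q accepts in {q3, q5}. In every reachable pair the two components are either both accepting — (s0, q5) — or both non-accepting, so no string is accepted by exactly one of the machines: L(P) \ L(Q) and L(Q) \ L(P) are both empty.
Hence every string is accepted by P iff it is accepted by Q, and the two languages coincide.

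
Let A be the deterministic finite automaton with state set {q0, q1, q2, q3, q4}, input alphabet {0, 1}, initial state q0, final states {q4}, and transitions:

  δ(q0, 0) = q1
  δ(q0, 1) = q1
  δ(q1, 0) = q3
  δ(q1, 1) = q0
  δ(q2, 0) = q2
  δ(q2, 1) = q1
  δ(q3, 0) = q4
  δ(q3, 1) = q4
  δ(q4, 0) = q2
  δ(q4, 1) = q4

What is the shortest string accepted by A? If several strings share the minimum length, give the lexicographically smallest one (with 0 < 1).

000

A breadth-first search from q0 reaches an accepting state first via the path q0 → q1 → q3 → q4 on input 000.
No string of length < 3 is accepted (BFS exhausts all shorter strings without reaching an accepting state), and 000 is the lexicographically least accepting string of length 3.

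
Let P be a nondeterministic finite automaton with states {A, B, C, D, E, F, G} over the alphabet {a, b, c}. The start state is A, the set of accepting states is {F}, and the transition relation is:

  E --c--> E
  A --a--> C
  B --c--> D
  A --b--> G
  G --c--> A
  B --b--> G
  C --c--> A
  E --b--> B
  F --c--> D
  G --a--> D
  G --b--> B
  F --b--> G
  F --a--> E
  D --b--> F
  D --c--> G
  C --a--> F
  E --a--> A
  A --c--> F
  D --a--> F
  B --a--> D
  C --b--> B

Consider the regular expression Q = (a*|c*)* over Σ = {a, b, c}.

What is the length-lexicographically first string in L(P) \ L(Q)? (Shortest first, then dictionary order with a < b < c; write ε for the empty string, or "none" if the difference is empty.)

baa

The string baa is accepted by P but not by Q.
No shorter string lies in the difference, and baa is the lexicographically first length-3 string in L(P) \ L(Q).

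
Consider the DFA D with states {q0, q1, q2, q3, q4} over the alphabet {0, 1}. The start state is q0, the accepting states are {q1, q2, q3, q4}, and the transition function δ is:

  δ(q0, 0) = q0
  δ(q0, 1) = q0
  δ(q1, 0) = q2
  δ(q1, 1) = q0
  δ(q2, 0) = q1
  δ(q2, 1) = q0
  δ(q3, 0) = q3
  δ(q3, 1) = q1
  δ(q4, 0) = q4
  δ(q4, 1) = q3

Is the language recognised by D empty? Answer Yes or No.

The states reachable from the start state are {q0}.
None of the accepting states {q1, q2, q3, q4} is reachable, so no string is accepted and L(D) = ∅.

Yes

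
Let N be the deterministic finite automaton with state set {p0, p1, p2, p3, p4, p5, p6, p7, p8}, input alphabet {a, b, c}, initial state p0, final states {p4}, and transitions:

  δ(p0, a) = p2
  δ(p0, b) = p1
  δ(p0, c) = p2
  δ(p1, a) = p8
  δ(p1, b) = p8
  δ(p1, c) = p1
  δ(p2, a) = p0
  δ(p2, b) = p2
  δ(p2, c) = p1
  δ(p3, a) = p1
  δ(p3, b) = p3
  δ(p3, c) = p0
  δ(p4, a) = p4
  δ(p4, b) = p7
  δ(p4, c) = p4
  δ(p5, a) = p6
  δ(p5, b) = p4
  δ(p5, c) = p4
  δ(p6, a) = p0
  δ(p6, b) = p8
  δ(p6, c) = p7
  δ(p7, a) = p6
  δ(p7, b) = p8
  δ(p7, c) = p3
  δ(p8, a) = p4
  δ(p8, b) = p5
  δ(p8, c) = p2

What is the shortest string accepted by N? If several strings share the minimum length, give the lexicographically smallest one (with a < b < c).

baa

A breadth-first search from p0 reaches an accepting state first via the path p0 → p1 → p8 → p4 on input baa.
No string of length < 3 is accepted (BFS exhausts all shorter strings without reaching an accepting state), and baa is the lexicographically least accepting string of length 3.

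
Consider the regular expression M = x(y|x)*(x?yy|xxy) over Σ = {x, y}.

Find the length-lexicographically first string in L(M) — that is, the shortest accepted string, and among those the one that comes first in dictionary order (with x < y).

By inspection of the expression, no string of length less than 3 matches, and xyy is the lexicographically first match of length 3.

xyy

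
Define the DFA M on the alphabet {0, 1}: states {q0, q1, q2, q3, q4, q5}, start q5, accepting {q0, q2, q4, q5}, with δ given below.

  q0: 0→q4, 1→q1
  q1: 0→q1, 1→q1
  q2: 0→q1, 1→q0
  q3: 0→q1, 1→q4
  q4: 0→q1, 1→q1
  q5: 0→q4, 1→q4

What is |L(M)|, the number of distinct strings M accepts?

The useful subgraph on states {q4, q5} is acyclic, so L(M) is finite; the longest accepting path visits 2 useful states, giving maximum string length 1.
Counting accepting paths from q5 by length: 1 of length 0, 2 of length 1. Total 3.

3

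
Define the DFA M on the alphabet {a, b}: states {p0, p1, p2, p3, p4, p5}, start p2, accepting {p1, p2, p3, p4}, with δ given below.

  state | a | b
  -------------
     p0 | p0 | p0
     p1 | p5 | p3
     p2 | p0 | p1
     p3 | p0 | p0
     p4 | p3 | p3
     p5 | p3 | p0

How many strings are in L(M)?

4

The useful subgraph on states {p1, p2, p3, p5} is acyclic, so L(M) is finite; the longest accepting path visits 4 useful states, giving maximum string length 3.
Counting accepting paths from p2 by length: 1 of length 0, 1 of length 1, 1 of length 2, 1 of length 3. Total 4.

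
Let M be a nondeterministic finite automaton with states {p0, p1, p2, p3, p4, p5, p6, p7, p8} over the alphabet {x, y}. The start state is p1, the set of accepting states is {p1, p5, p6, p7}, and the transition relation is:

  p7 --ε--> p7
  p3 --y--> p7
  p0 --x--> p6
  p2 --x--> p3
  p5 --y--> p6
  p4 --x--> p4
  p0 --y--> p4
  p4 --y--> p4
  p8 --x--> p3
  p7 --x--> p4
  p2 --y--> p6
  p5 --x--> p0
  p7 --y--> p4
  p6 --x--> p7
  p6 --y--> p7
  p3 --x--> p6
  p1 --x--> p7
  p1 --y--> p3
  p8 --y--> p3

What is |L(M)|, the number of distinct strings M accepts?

6

The useful subgraph on states {p1, p3, p6, p7} is acyclic, so L(M) is finite; the longest accepting path visits 4 useful states, giving maximum string length 3.
Counting accepting paths from p1 by length: 1 of length 0, 1 of length 1, 2 of length 2, 2 of length 3. Total 6.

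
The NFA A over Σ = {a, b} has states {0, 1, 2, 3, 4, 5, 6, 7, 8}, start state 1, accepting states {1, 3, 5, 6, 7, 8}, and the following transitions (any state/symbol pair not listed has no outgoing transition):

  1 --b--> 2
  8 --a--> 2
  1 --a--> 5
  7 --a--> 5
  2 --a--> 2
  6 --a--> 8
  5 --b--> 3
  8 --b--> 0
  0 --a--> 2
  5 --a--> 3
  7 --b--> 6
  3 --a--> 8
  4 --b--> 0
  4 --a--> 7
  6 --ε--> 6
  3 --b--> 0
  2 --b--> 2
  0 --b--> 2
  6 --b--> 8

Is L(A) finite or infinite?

The useful states (reachable from 1 and able to reach an accepting state) are {1, 3, 5, 8}.
Restricted to these states the transition graph has no cycle, so every accepting path has bounded length and L is finite.

finite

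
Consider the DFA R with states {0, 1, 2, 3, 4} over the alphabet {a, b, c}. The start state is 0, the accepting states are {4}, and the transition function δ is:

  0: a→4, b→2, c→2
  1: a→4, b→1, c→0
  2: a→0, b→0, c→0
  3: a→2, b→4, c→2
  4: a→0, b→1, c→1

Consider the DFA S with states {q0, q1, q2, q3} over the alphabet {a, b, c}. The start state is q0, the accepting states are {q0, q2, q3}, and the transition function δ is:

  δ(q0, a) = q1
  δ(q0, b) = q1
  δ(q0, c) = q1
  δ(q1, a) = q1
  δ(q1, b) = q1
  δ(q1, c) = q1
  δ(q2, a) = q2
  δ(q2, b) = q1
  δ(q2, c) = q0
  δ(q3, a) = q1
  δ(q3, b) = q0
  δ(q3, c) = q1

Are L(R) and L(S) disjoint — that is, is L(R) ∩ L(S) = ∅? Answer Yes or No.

Yes

Exploring the product automaton R × S from the start pair (0, q0), following both machines on each input symbol, reaches 5 state pairs: (0, q0), (4, q1), (2, q1), (0, q1), (1, q1).
R accepts in {4} and S accepts in {q0, q2, q3}; no reachable pair has both components accepting, so no string drives both machines to acceptance simultaneously and L(R) ∩ L(S) = ∅.
So no string is accepted by both, and the intersection is empty.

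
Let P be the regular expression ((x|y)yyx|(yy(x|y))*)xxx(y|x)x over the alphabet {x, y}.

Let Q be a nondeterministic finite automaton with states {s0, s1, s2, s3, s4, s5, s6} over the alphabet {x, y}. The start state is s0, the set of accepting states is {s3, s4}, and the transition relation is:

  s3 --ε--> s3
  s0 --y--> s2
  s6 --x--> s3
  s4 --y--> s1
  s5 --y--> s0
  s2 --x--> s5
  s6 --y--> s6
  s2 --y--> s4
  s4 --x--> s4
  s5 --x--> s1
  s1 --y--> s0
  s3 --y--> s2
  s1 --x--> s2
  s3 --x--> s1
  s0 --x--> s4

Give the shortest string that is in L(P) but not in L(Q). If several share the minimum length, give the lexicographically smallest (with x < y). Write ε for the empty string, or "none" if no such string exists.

The string xxxyx is accepted by P but not by Q.
No shorter string lies in the difference, and xxxyx is the lexicographically first length-5 string in L(P) \ L(Q).

xxxyx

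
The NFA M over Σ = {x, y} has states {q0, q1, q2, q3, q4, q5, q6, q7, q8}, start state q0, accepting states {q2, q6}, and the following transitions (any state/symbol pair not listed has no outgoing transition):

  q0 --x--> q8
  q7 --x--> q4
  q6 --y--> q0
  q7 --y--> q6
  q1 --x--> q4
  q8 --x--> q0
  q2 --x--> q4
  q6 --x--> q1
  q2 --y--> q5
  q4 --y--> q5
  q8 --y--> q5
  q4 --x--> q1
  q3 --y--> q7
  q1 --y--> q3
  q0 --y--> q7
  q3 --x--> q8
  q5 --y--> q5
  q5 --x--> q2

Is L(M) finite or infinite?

infinite

State q0 is reachable from the start and can reach an accepting state, and it lies on the cycle q0 → q8 → q0.
Traversing that cycle any number of times yields accepted strings of unbounded length, so the language is infinite.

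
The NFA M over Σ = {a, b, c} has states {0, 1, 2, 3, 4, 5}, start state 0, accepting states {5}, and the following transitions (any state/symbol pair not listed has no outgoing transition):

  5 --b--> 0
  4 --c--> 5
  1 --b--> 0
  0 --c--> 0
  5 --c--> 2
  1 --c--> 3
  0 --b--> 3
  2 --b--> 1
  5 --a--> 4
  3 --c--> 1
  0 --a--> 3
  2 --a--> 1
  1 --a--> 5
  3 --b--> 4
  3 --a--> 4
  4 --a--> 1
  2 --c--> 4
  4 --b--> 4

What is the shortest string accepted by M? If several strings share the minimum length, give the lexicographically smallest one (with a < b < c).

A breadth-first search from 0 reaches an accepting state first via the path 0 → 3 → 4 → 5 on input aac.
No string of length < 3 is accepted (BFS exhausts all shorter strings without reaching an accepting state), and aac is the lexicographically least accepting string of length 3.

aac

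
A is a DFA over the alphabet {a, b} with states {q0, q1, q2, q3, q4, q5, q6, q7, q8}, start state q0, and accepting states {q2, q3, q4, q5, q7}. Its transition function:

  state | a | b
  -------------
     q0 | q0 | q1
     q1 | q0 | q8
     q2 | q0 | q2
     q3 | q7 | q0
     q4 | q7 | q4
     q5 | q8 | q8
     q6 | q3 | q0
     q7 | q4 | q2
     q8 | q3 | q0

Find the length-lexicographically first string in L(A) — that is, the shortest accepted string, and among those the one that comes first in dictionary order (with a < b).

A breadth-first search from q0 reaches an accepting state first via the path q0 → q1 → q8 → q3 on input bba.
No string of length < 3 is accepted (BFS exhausts all shorter strings without reaching an accepting state), and bba is the lexicographically least accepting string of length 3.

bba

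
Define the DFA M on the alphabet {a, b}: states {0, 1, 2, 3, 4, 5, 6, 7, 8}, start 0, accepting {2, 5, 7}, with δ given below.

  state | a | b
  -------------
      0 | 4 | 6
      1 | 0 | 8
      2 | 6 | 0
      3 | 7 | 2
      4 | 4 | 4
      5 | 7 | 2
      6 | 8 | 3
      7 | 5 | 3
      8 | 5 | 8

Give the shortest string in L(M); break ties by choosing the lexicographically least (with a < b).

baa

A breadth-first search from 0 reaches an accepting state first via the path 0 → 6 → 8 → 5 on input baa.
No string of length < 3 is accepted (BFS exhausts all shorter strings without reaching an accepting state), and baa is the lexicographically least accepting string of length 3.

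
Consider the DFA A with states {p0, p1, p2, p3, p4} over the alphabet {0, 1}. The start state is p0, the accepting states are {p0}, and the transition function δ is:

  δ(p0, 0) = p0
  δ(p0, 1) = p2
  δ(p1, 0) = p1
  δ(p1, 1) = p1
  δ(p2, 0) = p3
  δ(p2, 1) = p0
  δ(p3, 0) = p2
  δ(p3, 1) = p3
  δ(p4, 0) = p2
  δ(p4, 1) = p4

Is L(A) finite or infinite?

State p0 is reachable from the start and can reach an accepting state, and it lies on the cycle p0 → p0.
Traversing that cycle any number of times yields accepted strings of unbounded length, so the language is infinite.

infinite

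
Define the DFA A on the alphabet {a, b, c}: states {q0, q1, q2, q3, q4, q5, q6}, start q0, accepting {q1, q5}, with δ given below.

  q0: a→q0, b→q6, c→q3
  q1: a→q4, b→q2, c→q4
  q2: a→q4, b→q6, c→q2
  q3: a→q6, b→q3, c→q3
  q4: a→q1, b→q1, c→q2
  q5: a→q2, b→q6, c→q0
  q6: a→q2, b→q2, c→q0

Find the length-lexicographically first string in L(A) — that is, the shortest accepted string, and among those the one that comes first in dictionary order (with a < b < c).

A breadth-first search from q0 reaches an accepting state first via the path q0 → q6 → q2 → q4 → q1 on input baaa.
No string of length < 4 is accepted (BFS exhausts all shorter strings without reaching an accepting state), and baaa is the lexicographically least accepting string of length 4.

baaa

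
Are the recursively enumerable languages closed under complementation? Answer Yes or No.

If both L and its complement were r.e., running the two recognisers in parallel would decide L, so L would be recursive; but there are r.e. languages that are not recursive (e.g. the halting problem), and their complements are therefore not r.e.

No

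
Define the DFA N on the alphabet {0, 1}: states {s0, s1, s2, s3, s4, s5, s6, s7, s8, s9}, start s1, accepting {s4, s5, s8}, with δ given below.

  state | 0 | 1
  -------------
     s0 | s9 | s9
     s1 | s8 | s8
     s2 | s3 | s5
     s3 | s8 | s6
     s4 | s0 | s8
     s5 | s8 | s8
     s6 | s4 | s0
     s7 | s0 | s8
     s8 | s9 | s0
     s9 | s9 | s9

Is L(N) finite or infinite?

The useful states (reachable from s1 and able to reach an accepting state) are {s1, s8}.
Restricted to these states the transition graph has no cycle, so every accepting path has bounded length and L is finite.

finite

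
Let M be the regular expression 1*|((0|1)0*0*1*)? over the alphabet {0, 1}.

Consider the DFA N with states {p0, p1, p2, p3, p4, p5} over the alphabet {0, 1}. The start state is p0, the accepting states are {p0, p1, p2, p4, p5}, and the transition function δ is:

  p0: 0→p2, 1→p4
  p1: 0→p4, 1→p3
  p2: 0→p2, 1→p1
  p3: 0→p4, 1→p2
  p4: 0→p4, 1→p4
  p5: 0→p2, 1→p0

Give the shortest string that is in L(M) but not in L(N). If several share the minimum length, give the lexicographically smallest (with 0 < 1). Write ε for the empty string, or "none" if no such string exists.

The string 011 is accepted by M but not by N.
No shorter string lies in the difference, and 011 is the lexicographically first length-3 string in L(M) \ L(N).

011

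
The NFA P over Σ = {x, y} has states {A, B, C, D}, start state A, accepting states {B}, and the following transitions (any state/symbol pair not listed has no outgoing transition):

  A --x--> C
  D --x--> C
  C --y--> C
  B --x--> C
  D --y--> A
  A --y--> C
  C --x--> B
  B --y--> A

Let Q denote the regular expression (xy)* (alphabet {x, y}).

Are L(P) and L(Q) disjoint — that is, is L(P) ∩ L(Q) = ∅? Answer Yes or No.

Converting the expression Q to a DFA (subset construction, then merging equivalent states) gives the minimal DFA with states {q0, q1, q2}, start state q0, accepting states {q0} and transitions q0: x→q1, y→q2; q1: x→q2, y→q0; q2: x→q2, y→q2.
Exploring the product automaton P × Q from the start pair (A, q0), following both machines on each input symbol, reaches 7 state pairs: (A, q0), (C, q1), (C, q2), (B, q2), (C, q0), (A, q2), (B, q1).
P accepts in {B} and Q accepts in {q0}; no reachable pair has both components accepting, so no string drives both machines to acceptance simultaneously and L(P) ∩ L(Q) = ∅.
So no string is accepted by both, and the intersection is empty.

Yes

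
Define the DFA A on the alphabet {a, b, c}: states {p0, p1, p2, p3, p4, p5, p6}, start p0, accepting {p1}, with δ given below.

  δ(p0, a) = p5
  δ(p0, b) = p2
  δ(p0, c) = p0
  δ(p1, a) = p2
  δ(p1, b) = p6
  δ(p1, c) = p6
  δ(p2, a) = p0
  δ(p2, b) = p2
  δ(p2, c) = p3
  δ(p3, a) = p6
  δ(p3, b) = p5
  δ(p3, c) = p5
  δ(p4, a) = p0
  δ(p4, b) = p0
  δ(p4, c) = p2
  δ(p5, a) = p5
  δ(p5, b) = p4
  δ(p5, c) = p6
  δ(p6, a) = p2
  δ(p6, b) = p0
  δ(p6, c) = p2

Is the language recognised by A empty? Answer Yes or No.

Yes

The states reachable from the start state are {p0, p2, p3, p4, p5, p6}.
None of the accepting states {p1} is reachable, so no string is accepted and L(A) = ∅.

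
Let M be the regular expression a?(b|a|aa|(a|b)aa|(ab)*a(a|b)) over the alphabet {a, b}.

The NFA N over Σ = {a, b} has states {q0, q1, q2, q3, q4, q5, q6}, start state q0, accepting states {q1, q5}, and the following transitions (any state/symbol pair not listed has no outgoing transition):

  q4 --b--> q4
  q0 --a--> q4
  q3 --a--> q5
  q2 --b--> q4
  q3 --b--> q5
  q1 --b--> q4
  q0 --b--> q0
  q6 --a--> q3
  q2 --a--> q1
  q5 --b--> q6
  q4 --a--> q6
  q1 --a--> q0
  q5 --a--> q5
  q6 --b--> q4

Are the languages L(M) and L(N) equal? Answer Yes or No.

The string a is accepted by M but rejected by N.
So L(M) ≠ L(N).

No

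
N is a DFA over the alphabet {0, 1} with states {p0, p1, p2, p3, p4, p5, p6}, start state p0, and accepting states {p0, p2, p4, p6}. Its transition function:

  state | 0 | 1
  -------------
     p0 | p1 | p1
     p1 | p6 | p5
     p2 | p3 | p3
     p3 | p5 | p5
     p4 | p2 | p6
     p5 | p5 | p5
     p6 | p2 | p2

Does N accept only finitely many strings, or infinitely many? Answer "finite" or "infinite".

The useful states (reachable from p0 and able to reach an accepting state) are {p0, p1, p2, p6}.
Restricted to these states the transition graph has no cycle, so every accepting path has bounded length and L is finite.

finite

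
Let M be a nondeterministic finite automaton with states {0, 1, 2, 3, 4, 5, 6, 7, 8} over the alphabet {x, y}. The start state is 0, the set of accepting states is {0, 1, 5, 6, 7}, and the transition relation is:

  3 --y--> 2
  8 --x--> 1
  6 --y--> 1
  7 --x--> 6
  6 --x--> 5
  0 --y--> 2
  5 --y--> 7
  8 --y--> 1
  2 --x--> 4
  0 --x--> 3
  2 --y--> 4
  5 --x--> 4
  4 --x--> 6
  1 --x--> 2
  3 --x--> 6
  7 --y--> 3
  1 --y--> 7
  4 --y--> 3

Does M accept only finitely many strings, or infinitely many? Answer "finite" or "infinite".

infinite

State 2 is reachable from the start and can reach an accepting state, and it lies on the cycle 2 → 4 → 3 → 2.
Traversing that cycle any number of times yields accepted strings of unbounded length, so the language is infinite.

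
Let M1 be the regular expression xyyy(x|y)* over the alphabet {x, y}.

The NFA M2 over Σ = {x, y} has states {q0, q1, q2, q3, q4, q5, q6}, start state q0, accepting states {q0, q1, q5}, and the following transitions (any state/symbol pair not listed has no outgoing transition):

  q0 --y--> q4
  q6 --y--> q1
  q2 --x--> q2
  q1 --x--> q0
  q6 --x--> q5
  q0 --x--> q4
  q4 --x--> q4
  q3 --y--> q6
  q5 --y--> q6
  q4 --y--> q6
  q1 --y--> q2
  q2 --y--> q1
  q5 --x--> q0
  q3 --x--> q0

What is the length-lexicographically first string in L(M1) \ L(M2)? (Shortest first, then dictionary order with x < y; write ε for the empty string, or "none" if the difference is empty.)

The string xyyy is accepted by M1 but not by M2.
No shorter string lies in the difference, and xyyy is the lexicographically first length-4 string in L(M1) \ L(M2).

xyyy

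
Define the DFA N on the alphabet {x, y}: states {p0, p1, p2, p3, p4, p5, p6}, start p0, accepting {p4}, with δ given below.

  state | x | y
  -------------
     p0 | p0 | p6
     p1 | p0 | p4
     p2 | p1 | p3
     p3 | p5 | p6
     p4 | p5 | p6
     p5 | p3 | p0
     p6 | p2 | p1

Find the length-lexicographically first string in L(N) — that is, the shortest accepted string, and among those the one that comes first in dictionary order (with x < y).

yyy

A breadth-first search from p0 reaches an accepting state first via the path p0 → p6 → p1 → p4 on input yyy.
No string of length < 3 is accepted (BFS exhausts all shorter strings without reaching an accepting state), and yyy is the lexicographically least accepting string of length 3.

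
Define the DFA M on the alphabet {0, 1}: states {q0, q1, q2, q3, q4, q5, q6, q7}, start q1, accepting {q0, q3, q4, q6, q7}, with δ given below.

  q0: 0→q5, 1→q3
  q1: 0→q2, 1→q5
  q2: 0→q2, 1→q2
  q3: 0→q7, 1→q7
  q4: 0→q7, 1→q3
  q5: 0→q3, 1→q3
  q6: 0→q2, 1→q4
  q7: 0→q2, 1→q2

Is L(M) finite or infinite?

The useful states (reachable from q1 and able to reach an accepting state) are {q1, q3, q5, q7}.
Restricted to these states the transition graph has no cycle, so every accepting path has bounded length and L is finite.

finite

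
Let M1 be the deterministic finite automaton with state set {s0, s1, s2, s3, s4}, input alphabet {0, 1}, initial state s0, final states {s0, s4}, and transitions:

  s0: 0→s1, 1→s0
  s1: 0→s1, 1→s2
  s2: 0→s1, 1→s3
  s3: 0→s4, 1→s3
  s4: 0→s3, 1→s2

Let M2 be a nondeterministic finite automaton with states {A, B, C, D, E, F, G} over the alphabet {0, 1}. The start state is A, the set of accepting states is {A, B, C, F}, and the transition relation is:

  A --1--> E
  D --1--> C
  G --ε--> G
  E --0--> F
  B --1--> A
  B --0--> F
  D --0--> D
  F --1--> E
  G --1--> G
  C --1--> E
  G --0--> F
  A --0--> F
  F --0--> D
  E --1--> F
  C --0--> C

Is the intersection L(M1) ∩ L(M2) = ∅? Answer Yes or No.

The empty string ε is accepted by both M1 and M2.
Hence L(M1) ∩ L(M2) ≠ ∅.

No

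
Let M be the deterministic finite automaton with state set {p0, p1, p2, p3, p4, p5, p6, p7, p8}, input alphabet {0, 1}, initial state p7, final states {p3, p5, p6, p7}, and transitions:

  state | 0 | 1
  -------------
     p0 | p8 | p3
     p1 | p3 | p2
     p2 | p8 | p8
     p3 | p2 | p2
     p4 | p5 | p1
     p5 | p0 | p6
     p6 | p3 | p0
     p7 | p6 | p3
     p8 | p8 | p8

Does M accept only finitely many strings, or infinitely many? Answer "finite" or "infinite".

The useful states (reachable from p7 and able to reach an accepting state) are {p0, p3, p6, p7}.
Restricted to these states the transition graph has no cycle, so every accepting path has bounded length and L is finite.

finite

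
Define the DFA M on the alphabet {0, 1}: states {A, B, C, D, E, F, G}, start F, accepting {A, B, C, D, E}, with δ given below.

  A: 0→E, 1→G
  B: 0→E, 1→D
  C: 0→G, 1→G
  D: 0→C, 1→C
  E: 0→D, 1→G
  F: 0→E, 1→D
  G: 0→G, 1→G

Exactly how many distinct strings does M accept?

7

The useful subgraph on states {C, D, E, F} is acyclic, so L(M) is finite; the longest accepting path visits 4 useful states, giving maximum string length 3.
Counting accepting paths from F by length: 2 of length 1, 3 of length 2, 2 of length 3. Total 7.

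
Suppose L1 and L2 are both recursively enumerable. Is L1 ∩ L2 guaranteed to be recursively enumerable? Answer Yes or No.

Run the recogniser for L₁; if it accepts, run the recogniser for L₂ and accept if that accepts too. If either runs forever the input is never accepted, which is all a recogniser needs.
So the recursively enumerable languages are closed under intersection.

Yes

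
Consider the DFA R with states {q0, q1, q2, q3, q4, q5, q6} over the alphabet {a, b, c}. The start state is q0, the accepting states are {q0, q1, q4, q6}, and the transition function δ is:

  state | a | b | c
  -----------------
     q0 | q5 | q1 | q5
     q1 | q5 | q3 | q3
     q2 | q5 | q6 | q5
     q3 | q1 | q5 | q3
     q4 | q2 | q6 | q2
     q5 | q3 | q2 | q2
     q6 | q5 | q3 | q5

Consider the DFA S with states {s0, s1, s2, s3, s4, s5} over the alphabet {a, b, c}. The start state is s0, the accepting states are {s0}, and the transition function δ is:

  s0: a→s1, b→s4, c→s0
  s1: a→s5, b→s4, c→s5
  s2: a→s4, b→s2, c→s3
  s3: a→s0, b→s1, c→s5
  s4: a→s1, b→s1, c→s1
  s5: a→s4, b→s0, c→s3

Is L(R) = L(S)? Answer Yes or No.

No

The string b is accepted by R but rejected by S.
So L(R) ≠ L(S).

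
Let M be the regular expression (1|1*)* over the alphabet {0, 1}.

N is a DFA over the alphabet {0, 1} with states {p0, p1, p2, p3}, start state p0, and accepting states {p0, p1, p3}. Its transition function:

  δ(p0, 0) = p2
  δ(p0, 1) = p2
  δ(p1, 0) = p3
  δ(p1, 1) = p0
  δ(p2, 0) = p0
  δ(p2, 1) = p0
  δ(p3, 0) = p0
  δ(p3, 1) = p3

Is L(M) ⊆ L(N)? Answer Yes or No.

The string 1 is in L(M) but not in L(N).
So L(M) ⊄ L(N).

No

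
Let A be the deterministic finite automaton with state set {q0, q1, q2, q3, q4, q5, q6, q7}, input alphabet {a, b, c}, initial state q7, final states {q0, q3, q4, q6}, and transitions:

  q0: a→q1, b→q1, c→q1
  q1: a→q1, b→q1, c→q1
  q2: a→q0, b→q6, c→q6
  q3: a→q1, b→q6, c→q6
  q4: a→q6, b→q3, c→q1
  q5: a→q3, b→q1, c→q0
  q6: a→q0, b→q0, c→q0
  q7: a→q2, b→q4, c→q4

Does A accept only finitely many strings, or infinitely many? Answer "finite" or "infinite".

finite

The useful states (reachable from q7 and able to reach an accepting state) are {q0, q2, q3, q4, q6, q7}.
Restricted to these states the transition graph has no cycle, so every accepting path has bounded length and L is finite.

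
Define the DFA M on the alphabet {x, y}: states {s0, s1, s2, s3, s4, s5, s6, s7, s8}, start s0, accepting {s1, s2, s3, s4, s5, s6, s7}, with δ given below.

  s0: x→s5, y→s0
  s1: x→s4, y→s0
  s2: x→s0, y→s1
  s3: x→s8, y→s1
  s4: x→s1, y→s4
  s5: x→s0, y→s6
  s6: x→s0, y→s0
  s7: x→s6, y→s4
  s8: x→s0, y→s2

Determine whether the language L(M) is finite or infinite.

infinite

State s0 is reachable from the start and can reach an accepting state, and it lies on the cycle s0 → s0.
Traversing that cycle any number of times yields accepted strings of unbounded length, so the language is infinite.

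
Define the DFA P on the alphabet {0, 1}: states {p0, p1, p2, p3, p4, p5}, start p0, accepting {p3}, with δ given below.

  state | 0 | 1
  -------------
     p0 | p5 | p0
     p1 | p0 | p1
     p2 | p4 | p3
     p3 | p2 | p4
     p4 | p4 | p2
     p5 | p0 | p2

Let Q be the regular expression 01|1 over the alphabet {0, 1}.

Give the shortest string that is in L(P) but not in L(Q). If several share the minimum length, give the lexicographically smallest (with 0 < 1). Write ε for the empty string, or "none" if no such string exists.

011

The string 011 is accepted by P but not by Q.
No shorter string lies in the difference, and 011 is the lexicographically first length-3 string in L(P) \ L(Q).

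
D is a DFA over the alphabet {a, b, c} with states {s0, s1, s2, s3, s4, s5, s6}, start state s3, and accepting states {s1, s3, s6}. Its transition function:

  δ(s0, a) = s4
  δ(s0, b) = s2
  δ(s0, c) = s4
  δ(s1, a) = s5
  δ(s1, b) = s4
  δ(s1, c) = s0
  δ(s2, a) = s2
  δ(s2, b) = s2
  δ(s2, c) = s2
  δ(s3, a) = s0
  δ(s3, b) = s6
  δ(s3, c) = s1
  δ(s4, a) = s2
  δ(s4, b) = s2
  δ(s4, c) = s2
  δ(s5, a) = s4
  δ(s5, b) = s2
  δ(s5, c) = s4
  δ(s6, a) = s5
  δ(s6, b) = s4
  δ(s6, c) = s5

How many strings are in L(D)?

The useful subgraph on states {s1, s3, s6} is acyclic, so L(D) is finite; the longest accepting path visits 2 useful states, giving maximum string length 1.
Counting accepting paths from s3 by length: 1 of length 0, 2 of length 1. Total 3.

3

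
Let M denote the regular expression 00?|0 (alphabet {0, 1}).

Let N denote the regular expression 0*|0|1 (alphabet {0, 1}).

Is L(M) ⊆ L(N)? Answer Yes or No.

Converting the expression M to a DFA (subset construction, then merging equivalent states) gives the minimal DFA with states {m0, m1, m2, m3}, start state m0, accepting states {m1, m3} and transitions m0: 0→m1, 1→m2; m1: 0→m3, 1→m2; m2: 0→m2, 1→m2; m3: 0→m2, 1→m2.
Converting the expression N to a DFA (subset construction, then merging equivalent states) gives the minimal DFA with states {n0, n1, n2, n3}, start state n0, accepting states {n0, n1, n2} and transitions n0: 0→n1, 1→n2; n1: 0→n1, 1→n3; n2: 0→n3, 1→n3; n3: 0→n3, 1→n3.
Exploring the product automaton M × N from the start pair (m0, n0), following both machines on each input symbol, reaches 6 state pairs: (m0, n0), (m1, n1), (m2, n2), (m3, n1), (m2, n3), (m2, n1).
M accepts in {m1, m3} and N accepts in {n0, n1, n2}. The reachable pairs whose M-component is accepting are (m1, n1), (m3, n1); in each of them the N-component is accepting too, so the product for L(M) \ L(N) (M-component accepting, N-component rejecting) has no reachable accepting pair and the difference is empty.
Hence every string in L(M) is also in L(N).

Yes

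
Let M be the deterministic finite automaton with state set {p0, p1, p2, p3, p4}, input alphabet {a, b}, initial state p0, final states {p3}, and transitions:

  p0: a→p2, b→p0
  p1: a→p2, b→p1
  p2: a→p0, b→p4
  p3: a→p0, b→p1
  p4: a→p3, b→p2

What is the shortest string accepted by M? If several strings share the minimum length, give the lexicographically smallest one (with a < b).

A breadth-first search from p0 reaches an accepting state first via the path p0 → p2 → p4 → p3 on input aba.
No string of length < 3 is accepted (BFS exhausts all shorter strings without reaching an accepting state), and aba is the lexicographically least accepting string of length 3.

aba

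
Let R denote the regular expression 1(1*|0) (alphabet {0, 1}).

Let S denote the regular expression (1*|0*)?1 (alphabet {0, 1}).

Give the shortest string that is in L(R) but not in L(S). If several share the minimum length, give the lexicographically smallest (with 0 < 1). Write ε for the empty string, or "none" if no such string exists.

The string 10 is accepted by R but not by S.
No shorter string lies in the difference, and 10 is the lexicographically first length-2 string in L(R) \ L(S).

10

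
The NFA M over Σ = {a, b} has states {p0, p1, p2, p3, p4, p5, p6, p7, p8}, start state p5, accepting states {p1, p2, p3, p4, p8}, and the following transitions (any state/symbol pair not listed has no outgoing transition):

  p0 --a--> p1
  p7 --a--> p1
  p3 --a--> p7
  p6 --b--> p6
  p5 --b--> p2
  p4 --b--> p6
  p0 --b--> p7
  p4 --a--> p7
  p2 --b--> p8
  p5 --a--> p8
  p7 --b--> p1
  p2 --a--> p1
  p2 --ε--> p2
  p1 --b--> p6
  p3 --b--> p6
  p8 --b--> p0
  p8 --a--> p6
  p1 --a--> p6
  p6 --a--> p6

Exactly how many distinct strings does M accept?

10

The useful subgraph on states {p0, p1, p2, p5, p7, p8} is acyclic, so L(M) is finite; the longest accepting path visits 6 useful states, giving maximum string length 5.
Counting accepting paths from p5 by length: 2 of length 1, 2 of length 2, 1 of length 3, 3 of length 4, 2 of length 5. Total 10.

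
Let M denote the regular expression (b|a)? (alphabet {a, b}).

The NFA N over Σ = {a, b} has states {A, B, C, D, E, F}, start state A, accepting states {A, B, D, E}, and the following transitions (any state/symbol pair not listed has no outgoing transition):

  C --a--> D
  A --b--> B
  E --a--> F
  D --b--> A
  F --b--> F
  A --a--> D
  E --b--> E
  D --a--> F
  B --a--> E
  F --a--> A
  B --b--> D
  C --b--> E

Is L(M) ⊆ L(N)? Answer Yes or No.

Yes

Converting the expression M to a DFA (subset construction, then merging equivalent states) gives the minimal DFA with states {m0, m1, m2}, start state m0, accepting states {m0, m1} and transitions m0: a→m1, b→m1; m1: a→m2, b→m2; m2: a→m2, b→m2.
Exploring the product automaton M × N from the start pair (m0, A), following both machines on each input symbol, reaches 8 state pairs: (m0, A), (m1, D), (m1, B), (m2, F), (m2, A), (m2, E), (m2, D), (m2, B).
M accepts in {m0, m1} and N accepts in {A, B, D, E}. The reachable pairs whose M-component is accepting are (m0, A), (m1, D), (m1, B); in each of them the N-component is accepting too, so the product for L(M) \ L(N) (M-component accepting, N-component rejecting) has no reachable accepting pair and the difference is empty.
Hence every string in L(M) is also in L(N).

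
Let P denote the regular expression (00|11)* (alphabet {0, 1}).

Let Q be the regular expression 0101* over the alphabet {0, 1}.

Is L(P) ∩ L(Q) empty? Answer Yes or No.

Yes

Converting the expression P to a DFA (subset construction, then merging equivalent states) gives the minimal DFA with states {p0, p1, p2, p3}, start state p0, accepting states {p0} and transitions p0: 0→p1, 1→p2; p1: 0→p0, 1→p3; p2: 0→p3, 1→p0; p3: 0→p3, 1→p3.
Converting the expression Q to a DFA (subset construction, then merging equivalent states) gives the minimal DFA with states {q0, q1, q2, q3, q4}, start state q0, accepting states {q4} and transitions q0: 0→q1, 1→q2; q1: 0→q2, 1→q3; q2: 0→q2, 1→q2; q3: 0→q4, 1→q2; q4: 0→q2, 1→q4.
Exploring the product automaton P × Q from the start pair (p0, q0), following both machines on each input symbol, reaches 8 state pairs: (p0, q0), (p1, q1), (p2, q2), (p0, q2), (p3, q3), (p3, q2), (p1, q2), (p3, q4).
P accepts in {p0} and Q accepts in {q4}; no reachable pair has both components accepting, so no string drives both machines to acceptance simultaneously and L(P) ∩ L(Q) = ∅.
So no string is accepted by both, and the intersection is empty.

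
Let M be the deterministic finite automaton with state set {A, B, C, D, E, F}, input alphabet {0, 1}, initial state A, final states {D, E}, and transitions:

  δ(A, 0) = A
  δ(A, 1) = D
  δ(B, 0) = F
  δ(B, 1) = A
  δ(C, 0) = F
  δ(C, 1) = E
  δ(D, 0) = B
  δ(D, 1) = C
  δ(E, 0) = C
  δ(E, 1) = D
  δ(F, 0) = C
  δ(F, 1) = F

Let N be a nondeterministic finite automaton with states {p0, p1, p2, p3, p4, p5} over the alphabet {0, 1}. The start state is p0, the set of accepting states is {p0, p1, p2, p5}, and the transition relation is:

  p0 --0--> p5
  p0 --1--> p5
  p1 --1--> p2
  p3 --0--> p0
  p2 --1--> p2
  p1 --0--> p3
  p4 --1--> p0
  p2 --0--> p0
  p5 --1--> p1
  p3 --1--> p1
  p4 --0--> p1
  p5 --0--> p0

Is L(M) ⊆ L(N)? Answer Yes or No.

Yes

Exploring the product automaton M × N from the start pair (A, p0), following both machines on each input symbol, reaches 22 state pairs: (A, p0), (A, p5), (D, p5), (D, p1), (B, p0), (C, p1), (B, p3), (C, p2), (F, p5), (F, p3), (E, p2), (F, p0), (A, p1), (C, p0), (F, p1), (D, p2), (C, p5), (A, p3), (E, p5), (C, p3), (F, p2), (E, p1).
M accepts in {D, E} and N accepts in {p0, p1, p2, p5}. The reachable pairs whose M-component is accepting are (D, p5), (D, p1), (E, p2), (D, p2), (E, p5), (E, p1); in each of them the N-component is accepting too, so the product for L(M) \ L(N) (M-component accepting, N-component rejecting) has no reachable accepting pair and the difference is empty.
Hence every string in L(M) is also in L(N).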